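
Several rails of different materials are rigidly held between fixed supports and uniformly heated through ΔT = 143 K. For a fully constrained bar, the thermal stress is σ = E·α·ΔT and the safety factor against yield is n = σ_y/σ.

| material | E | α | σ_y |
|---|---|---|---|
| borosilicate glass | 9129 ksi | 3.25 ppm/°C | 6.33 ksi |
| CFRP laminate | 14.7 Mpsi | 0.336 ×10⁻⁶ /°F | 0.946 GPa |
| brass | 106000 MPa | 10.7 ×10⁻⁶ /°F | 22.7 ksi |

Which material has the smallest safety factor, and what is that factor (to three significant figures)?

brass, n = 0.536

With everything in SI (GPa, ×10⁻⁶/K, MPa):
  borosilicate glass: E = 62.94, α = 3.25, σ_y = 43.64 → σ = 29.3 MPa, n = 1.49
  CFRP laminate: E = 101.4, α = 0.605, σ_y = 946.0 → σ = 8.77 MPa, n = 108
  brass: E = 106.0, α = 19.3, σ_y = 156.5 → σ = 292 MPa, n = 0.536
Brass has the lowest safety factor, n = 0.536.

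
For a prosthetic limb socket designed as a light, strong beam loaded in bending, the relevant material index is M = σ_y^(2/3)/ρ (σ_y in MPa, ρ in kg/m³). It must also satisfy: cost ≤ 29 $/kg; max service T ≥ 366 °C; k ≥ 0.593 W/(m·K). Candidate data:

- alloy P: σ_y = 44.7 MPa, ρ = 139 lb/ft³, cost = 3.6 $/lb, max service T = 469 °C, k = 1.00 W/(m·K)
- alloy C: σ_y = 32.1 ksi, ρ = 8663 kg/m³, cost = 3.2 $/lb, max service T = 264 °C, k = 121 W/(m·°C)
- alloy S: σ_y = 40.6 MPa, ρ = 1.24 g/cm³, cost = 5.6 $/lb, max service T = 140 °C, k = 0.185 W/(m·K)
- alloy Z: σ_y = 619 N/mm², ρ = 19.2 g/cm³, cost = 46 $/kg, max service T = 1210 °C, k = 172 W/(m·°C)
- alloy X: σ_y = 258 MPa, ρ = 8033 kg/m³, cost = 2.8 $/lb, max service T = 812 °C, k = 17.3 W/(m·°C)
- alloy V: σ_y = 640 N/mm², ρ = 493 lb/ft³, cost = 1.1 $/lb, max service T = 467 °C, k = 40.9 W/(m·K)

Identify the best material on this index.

alloy V

Screen on constraints: cost ≤ 29 $/kg; max service T ≥ 366 °C; k ≥ 0.593 W/(m·K). Survivors: alloy P, alloy X, alloy V.
Convert each candidate to consistent units, then evaluate M:
  alloy P: σ_y = 44.70 MPa, ρ = 2227 kg/m³
  alloy X: σ_y = 258.0 MPa, ρ = 8033 kg/m³
  alloy V: σ_y = 640.0 MPa, ρ = 7897 kg/m³
  alloy V: M = 9.40×10⁻³
  alloy P: M = 5.66×10⁻³
  alloy X: M = 5.05×10⁻³
Alloy V ranks first.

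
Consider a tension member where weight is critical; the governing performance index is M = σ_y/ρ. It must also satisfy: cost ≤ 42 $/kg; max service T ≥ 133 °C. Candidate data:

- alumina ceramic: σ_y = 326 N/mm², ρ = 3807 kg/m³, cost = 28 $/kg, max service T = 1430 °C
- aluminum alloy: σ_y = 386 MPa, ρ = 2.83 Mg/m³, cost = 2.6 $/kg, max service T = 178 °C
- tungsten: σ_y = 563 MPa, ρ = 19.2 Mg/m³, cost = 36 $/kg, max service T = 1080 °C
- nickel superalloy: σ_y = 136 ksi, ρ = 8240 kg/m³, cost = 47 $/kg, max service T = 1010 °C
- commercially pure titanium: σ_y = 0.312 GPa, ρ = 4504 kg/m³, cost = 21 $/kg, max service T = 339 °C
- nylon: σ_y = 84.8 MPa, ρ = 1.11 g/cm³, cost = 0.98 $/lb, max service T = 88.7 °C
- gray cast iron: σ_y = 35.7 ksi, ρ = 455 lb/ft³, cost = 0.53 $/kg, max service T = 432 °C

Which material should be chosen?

Screen on constraints: cost ≤ 42 $/kg; max service T ≥ 133 °C. Survivors: alumina ceramic, aluminum alloy, tungsten, commercially pure titanium, gray cast iron.
After converting to SI:
  alumina ceramic: σ_y = 326.0 MPa, ρ = 3807 kg/m³
  aluminum alloy: σ_y = 386.0 MPa, ρ = 2830 kg/m³
  tungsten: σ_y = 563.0 MPa, ρ = 19200 kg/m³
  commercially pure titanium: σ_y = 312.0 MPa, ρ = 4504 kg/m³
  gray cast iron: σ_y = 246.1 MPa, ρ = 7288 kg/m³
  aluminum alloy: M = 136 kN·m/kg
  alumina ceramic: M = 85.6 kN·m/kg
  commercially pure titanium: M = 69.3 kN·m/kg
  gray cast iron: M = 33.8 kN·m/kg
  tungsten: M = 29.3 kN·m/kg
Aluminum alloy ranks first.

aluminum alloy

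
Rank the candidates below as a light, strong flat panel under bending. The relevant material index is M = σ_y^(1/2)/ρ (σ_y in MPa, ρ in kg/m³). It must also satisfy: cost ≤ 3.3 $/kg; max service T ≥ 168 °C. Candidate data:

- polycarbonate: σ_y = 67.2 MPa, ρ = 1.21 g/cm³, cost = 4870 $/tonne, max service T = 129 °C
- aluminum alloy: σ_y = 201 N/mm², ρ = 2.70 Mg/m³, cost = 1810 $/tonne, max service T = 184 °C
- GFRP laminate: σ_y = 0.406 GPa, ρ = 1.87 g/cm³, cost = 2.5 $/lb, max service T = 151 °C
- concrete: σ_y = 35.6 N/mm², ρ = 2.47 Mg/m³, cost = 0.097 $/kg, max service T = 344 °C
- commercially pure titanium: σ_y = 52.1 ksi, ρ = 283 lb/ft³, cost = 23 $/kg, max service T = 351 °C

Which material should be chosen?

aluminum alloy

Screen on constraints: cost ≤ 3.3 $/kg; max service T ≥ 168 °C. Survivors: aluminum alloy, concrete.
Normalizing units and computing the index:
  aluminum alloy: σ_y = 201.0 MPa, ρ = 2700 kg/m³
  concrete: σ_y = 35.60 MPa, ρ = 2470 kg/m³
  aluminum alloy: M = 5.25×10⁻³
  concrete: M = 2.42×10⁻³
Highest index: aluminum alloy.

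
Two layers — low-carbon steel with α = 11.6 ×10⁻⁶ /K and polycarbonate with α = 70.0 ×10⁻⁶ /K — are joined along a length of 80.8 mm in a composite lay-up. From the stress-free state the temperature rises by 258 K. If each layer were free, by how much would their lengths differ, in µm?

Δα = |11.6 − 70.0|×10⁻⁶/K = 58.4×10⁻⁶/K.
ΔL_mismatch = Δα·L·ΔT = 58.4×10⁻⁶ × 80.8 mm × 258.0 K = 1220 µm.

1220 µm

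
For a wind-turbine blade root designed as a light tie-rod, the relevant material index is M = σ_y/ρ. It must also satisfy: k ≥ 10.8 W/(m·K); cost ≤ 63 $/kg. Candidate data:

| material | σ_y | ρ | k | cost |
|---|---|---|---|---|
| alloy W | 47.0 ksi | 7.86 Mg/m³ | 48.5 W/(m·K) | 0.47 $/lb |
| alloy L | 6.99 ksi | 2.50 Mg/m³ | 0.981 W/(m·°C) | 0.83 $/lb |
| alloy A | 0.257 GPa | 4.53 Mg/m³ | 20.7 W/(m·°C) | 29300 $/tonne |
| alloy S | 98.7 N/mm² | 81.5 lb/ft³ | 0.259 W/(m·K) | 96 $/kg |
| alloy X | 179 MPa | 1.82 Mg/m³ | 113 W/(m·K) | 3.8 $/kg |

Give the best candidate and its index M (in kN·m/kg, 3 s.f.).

Screen on constraints: k ≥ 10.8 W/(m·K); cost ≤ 63 $/kg. Survivors: alloy W, alloy A, alloy X.
Normalizing units and computing the index:
  alloy W: σ_y = 324.1 MPa, ρ = 7860 kg/m³
  alloy A: σ_y = 257.0 MPa, ρ = 4530 kg/m³
  alloy X: σ_y = 179.0 MPa, ρ = 1820 kg/m³
  alloy X: M = 98.4 kN·m/kg
  alloy A: M = 56.7 kN·m/kg
  alloy W: M = 41.2 kN·m/kg
The maximum is for alloy X.

alloy X, M = 98.4 kN·m/kg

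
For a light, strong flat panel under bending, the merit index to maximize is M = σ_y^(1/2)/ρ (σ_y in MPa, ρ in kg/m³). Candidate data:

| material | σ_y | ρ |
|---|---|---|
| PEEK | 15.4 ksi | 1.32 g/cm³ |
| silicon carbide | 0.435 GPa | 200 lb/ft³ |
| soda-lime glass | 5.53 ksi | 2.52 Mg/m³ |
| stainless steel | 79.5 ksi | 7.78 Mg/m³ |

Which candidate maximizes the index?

PEEK

In SI units:
  PEEK: σ_y = 106.2 MPa, ρ = 1320 kg/m³
  silicon carbide: σ_y = 435.0 MPa, ρ = 3204 kg/m³
  soda-lime glass: σ_y = 38.13 MPa, ρ = 2520 kg/m³
  stainless steel: σ_y = 548.1 MPa, ρ = 7780 kg/m³
  PEEK: M = 7.81×10⁻³
  silicon carbide: M = 6.51×10⁻³
  stainless steel: M = 3.01×10⁻³
  soda-lime glass: M = 2.45×10⁻³
The maximum is for PEEK.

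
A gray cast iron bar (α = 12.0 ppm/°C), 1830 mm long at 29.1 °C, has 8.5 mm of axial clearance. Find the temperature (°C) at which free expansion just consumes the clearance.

α·L₀·ΔT = 8.5 mm ⇒ ΔT = 8.5 / (12.0×10⁻⁶ × 1830.0) = 387.1 K.
T = 29.1 + 387.1 = 416.2 °C.

416 °C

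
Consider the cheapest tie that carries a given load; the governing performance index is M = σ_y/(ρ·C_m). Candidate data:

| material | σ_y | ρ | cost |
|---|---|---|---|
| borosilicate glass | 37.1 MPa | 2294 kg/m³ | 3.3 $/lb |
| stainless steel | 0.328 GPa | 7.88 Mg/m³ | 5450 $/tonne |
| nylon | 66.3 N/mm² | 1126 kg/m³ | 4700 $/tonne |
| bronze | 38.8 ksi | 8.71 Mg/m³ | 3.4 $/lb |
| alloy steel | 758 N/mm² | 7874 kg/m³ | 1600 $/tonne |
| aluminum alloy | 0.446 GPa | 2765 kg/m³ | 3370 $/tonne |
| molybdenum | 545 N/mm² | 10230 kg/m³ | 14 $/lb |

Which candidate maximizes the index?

alloy steel

Normalizing units and computing the index:
  borosilicate glass: σ_y = 37.10 MPa, ρ = 2294 kg/m³, cost = 7.275 $/kg
  stainless steel: σ_y = 328.0 MPa, ρ = 7880 kg/m³, cost = 5.450 $/kg
  nylon: σ_y = 66.30 MPa, ρ = 1126 kg/m³, cost = 4.700 $/kg
  bronze: σ_y = 267.5 MPa, ρ = 8710 kg/m³, cost = 7.496 $/kg
  alloy steel: σ_y = 758.0 MPa, ρ = 7874 kg/m³, cost = 1.600 $/kg
  aluminum alloy: σ_y = 446.0 MPa, ρ = 2765 kg/m³, cost = 3.370 $/kg
  molybdenum: σ_y = 545.0 MPa, ρ = 10230 kg/m³, cost = 30.86 $/kg
  alloy steel: M = 60.2 kN·m per $
  aluminum alloy: M = 47.9 kN·m per $
  nylon: M = 12.5 kN·m per $
  stainless steel: M = 7.64 kN·m per $
  bronze: M = 4.10 kN·m per $
  borosilicate glass: M = 2.22 kN·m per $
  molybdenum: M = 1.73 kN·m per $
Alloy steel has the largest M.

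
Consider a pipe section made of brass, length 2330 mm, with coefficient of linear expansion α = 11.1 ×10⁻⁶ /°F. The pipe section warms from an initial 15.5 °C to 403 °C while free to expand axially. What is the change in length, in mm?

18.0 mm

Convert α: 11.1×10⁻⁶/°F × (9/5) = 20.0×10⁻⁶/K.
ΔT = 403 − 15.5 = 387.5 K.
ΔL = α·L₀·ΔT = 20.0×10⁻⁶ × 2330 mm × 387.5 K = 18.0 mm.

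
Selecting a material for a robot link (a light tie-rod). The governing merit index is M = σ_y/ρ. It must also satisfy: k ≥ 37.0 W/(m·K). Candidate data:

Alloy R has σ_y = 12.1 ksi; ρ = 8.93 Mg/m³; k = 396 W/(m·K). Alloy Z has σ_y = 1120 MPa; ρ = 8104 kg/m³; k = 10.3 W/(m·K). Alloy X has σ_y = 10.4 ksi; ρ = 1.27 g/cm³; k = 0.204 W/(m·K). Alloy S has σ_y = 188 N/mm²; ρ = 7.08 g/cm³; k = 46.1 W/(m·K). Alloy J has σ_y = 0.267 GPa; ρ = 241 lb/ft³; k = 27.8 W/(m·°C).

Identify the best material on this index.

alloy S

Screen on constraints: k ≥ 37.0 W/(m·K). Survivors: alloy R, alloy S.
Putting every candidate on a common basis:
  alloy R: σ_y = 83.43 MPa, ρ = 8930 kg/m³
  alloy S: σ_y = 188.0 MPa, ρ = 7080 kg/m³
  alloy S: M = 26.6 kN·m/kg
  alloy R: M = 9.34 kN·m/kg
Alloy S ranks first.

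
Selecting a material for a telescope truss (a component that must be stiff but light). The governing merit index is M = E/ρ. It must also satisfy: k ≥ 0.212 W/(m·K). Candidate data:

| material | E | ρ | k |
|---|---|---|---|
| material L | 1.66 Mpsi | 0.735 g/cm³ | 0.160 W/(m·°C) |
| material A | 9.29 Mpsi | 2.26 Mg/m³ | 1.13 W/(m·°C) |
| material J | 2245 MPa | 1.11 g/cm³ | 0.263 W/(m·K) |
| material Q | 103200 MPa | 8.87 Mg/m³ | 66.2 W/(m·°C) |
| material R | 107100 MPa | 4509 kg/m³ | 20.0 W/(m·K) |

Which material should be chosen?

material A

Screen on constraints: k ≥ 0.212 W/(m·K). Survivors: material A, material J, material Q, material R.
After converting to SI:
  material A: E = 64.05 GPa, ρ = 2260 kg/m³
  material J: E = 2.245 GPa, ρ = 1110 kg/m³
  material Q: E = 103.2 GPa, ρ = 8870 kg/m³
  material R: E = 107.1 GPa, ρ = 4509 kg/m³
  material A: M = 28.3 MN·m/kg
  material R: M = 23.8 MN·m/kg
  material Q: M = 11.6 MN·m/kg
  material J: M = 2.02 MN·m/kg
Material A ranks first.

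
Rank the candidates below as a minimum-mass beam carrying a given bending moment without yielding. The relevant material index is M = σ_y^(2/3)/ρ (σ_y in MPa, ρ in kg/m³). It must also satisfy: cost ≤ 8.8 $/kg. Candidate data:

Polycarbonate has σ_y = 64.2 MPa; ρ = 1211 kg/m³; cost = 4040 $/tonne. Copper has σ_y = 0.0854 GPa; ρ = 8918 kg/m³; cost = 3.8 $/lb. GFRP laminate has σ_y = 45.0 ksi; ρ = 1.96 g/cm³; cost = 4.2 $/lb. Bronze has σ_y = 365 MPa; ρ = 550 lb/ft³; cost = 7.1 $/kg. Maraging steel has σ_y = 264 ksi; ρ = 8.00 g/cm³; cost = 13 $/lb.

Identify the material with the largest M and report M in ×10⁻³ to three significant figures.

Screen on constraints: cost ≤ 8.8 $/kg. Survivors: polycarbonate, copper, bronze.
Normalizing units and computing the index:
  polycarbonate: σ_y = 64.20 MPa, ρ = 1211 kg/m³
  copper: σ_y = 85.40 MPa, ρ = 8918 kg/m³
  bronze: σ_y = 365.0 MPa, ρ = 8810 kg/m³
  polycarbonate: M = 13.2×10⁻³
  bronze: M = 5.80×10⁻³
  copper: M = 2.17×10⁻³
Highest index: polycarbonate.

polycarbonate, M = 13.2×10⁻³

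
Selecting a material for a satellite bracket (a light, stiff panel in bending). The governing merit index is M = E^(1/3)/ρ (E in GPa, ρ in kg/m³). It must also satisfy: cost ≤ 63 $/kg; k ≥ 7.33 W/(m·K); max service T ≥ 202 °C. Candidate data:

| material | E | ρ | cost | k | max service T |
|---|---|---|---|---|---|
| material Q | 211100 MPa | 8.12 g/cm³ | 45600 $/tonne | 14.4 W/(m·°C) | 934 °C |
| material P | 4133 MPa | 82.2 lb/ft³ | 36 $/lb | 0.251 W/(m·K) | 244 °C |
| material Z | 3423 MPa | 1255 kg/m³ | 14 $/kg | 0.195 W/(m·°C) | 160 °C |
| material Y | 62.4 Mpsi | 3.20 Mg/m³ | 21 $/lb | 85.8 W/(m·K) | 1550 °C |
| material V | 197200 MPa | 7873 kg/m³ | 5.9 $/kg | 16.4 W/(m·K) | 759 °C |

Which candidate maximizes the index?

material Y

Screen on constraints: cost ≤ 63 $/kg; k ≥ 7.33 W/(m·K); max service T ≥ 202 °C. Survivors: material Q, material Y, material V.
Putting every candidate on a common basis:
  material Q: E = 211.1 GPa, ρ = 8120 kg/m³
  material Y: E = 430.2 GPa, ρ = 3200 kg/m³
  material V: E = 197.2 GPa, ρ = 7873 kg/m³
  material Y: M = 2.36×10⁻³
  material V: M = 0.739×10⁻³
  material Q: M = 0.733×10⁻³
Material Y ranks first.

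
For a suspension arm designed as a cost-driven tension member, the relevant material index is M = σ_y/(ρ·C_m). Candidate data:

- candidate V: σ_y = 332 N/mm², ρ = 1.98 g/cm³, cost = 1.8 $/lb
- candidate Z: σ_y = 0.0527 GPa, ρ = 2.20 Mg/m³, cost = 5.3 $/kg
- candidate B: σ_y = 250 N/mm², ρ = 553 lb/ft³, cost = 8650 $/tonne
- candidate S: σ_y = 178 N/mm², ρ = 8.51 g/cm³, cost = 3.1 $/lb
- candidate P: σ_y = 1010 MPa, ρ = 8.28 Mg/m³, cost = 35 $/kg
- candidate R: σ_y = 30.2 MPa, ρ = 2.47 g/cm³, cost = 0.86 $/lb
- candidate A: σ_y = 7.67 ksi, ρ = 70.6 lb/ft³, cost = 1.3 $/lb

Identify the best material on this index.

In SI units:
  candidate V: σ_y = 332.0 MPa, ρ = 1980 kg/m³, cost = 3.968 $/kg
  candidate Z: σ_y = 52.70 MPa, ρ = 2200 kg/m³, cost = 5.300 $/kg
  candidate B: σ_y = 250.0 MPa, ρ = 8858 kg/m³, cost = 8.650 $/kg
  candidate S: σ_y = 178.0 MPa, ρ = 8510 kg/m³, cost = 6.834 $/kg
  candidate P: σ_y = 1010 MPa, ρ = 8280 kg/m³, cost = 35.00 $/kg
  candidate R: σ_y = 30.20 MPa, ρ = 2470 kg/m³, cost = 1.896 $/kg
  candidate A: σ_y = 52.88 MPa, ρ = 1131 kg/m³, cost = 2.866 $/kg
  candidate V: M = 42.3 kN·m per $
  candidate A: M = 16.3 kN·m per $
  candidate R: M = 6.45 kN·m per $
  candidate Z: M = 4.52 kN·m per $
  candidate P: M = 3.49 kN·m per $
  candidate B: M = 3.26 kN·m per $
  candidate S: M = 3.06 kN·m per $
Candidate V ranks first.

candidate V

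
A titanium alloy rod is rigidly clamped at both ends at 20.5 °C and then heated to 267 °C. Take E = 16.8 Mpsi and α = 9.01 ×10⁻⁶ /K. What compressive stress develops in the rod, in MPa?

257 MPa

E = 16.8 Mpsi = 115.8 GPa.
ΔT = 246.5 K. Constrained thermal stress σ = E·α·ΔT = 115.8×10³ MPa × 9.01×10⁻⁶ × 246.5 = 257 MPa (compressive).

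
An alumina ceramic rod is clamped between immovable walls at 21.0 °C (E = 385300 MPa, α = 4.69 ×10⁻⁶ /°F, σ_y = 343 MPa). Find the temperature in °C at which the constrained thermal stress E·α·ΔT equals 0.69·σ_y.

E = 385300 MPa = 385.3 GPa.
α = 4.69×10⁻⁶/°F × 9/5 = 8.44×10⁻⁶/K.
E·α·ΔT = 236.7 MPa ⇒ ΔT = 236.7 / (385.3×10³ × 8.44×10⁻⁶) = 72.76 K.
T = 21.0 + 72.76 = 93.76 °C.

93.8 °C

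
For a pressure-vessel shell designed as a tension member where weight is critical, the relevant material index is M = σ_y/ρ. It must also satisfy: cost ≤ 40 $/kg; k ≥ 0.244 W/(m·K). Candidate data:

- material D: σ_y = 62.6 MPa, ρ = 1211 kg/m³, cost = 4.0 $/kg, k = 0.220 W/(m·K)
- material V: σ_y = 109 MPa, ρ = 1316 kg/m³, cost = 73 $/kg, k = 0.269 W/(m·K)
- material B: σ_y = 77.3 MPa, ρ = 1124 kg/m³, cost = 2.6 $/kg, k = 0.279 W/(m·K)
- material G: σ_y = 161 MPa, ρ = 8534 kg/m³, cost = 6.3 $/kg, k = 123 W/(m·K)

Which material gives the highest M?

Screen on constraints: cost ≤ 40 $/kg; k ≥ 0.244 W/(m·K). Survivors: material B, material G.
Computing M directly (units already consistent):
  material B: M = 68.8 kN·m/kg
  material G: M = 18.9 kN·m/kg
Material B ranks first.

material B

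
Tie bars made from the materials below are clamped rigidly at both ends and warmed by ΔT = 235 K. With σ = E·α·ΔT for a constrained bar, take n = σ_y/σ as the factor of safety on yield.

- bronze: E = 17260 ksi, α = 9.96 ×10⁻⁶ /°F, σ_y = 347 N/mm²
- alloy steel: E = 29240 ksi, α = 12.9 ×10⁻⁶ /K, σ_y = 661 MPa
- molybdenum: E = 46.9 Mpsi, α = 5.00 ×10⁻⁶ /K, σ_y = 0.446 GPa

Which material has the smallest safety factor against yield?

Per material, after unit conversion:
  bronze: E = 119.0, α = 17.9, σ_y = 347.0 → σ = 501 MPa, n = 0.692
  alloy steel: E = 201.6, α = 12.9, σ_y = 661.0 → σ = 611 MPa, n = 1.08
  molybdenum: E = 323.4, α = 5.00, σ_y = 446.0 → σ = 380 MPa, n = 1.17
The minimum is bronze at n = 0.692.

bronze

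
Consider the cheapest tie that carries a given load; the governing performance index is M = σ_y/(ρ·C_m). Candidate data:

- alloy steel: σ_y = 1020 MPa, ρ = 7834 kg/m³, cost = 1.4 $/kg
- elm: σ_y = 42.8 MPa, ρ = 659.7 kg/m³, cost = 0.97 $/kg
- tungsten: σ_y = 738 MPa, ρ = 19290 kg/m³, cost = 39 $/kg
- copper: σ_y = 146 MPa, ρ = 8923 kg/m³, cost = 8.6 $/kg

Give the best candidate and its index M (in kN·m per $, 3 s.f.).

alloy steel, M = 93.0 kN·m per $

Evaluate M for each candidate:
  alloy steel: M = 93.0 kN·m per $
  elm: M = 66.9 kN·m per $
  copper: M = 1.90 kN·m per $
  tungsten: M = 0.981 kN·m per $
Highest index: alloy steel.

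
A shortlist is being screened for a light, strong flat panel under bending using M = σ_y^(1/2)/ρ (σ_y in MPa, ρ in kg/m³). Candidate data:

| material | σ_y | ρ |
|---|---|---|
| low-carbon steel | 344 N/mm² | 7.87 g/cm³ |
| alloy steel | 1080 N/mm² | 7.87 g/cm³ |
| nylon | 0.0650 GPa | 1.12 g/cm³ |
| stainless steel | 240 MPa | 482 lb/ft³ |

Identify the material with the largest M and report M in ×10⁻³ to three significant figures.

Convert each candidate to consistent units, then evaluate M:
  low-carbon steel: σ_y = 344.0 MPa, ρ = 7870 kg/m³
  alloy steel: σ_y = 1080 MPa, ρ = 7870 kg/m³
  nylon: σ_y = 65.00 MPa, ρ = 1120 kg/m³
  stainless steel: σ_y = 240.0 MPa, ρ = 7721 kg/m³
  nylon: M = 7.20×10⁻³
  alloy steel: M = 4.18×10⁻³
  low-carbon steel: M = 2.36×10⁻³
  stainless steel: M = 2.01×10⁻³
Highest index: nylon.

nylon, M = 7.20×10⁻³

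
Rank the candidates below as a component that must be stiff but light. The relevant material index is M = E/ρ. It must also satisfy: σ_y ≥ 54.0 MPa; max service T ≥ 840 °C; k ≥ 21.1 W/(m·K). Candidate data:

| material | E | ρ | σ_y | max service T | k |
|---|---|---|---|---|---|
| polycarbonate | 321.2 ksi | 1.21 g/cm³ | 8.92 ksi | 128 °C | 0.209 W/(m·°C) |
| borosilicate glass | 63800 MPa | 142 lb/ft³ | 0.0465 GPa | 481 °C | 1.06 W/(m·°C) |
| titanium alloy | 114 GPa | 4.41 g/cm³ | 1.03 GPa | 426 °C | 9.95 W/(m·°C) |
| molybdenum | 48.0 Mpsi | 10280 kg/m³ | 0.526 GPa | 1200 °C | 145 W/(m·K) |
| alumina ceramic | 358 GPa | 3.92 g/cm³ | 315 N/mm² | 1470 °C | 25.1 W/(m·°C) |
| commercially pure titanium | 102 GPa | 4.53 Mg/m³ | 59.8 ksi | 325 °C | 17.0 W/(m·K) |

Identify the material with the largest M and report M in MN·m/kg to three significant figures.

Screen on constraints: σ_y ≥ 54.0 MPa; max service T ≥ 840 °C; k ≥ 21.1 W/(m·K). Survivors: molybdenum, alumina ceramic.
Convert each candidate to consistent units, then evaluate M:
  molybdenum: E = 330.9 GPa, ρ = 10280 kg/m³
  alumina ceramic: E = 358.0 GPa, ρ = 3920 kg/m³
  alumina ceramic: M = 91.3 MN·m/kg
  molybdenum: M = 32.2 MN·m/kg
The maximum is for alumina ceramic.

alumina ceramic, M = 91.3 MN·m/kg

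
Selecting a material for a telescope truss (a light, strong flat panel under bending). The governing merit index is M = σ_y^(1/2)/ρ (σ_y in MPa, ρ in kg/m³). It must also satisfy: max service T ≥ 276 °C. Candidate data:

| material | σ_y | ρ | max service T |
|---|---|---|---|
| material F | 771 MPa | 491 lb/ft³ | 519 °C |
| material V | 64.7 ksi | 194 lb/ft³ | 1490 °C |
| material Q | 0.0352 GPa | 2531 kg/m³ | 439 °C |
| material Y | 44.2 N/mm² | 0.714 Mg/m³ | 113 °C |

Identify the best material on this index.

Screen on constraints: max service T ≥ 276 °C. Survivors: material F, material V, material Q.
Convert each candidate to consistent units, then evaluate M:
  material F: σ_y = 771.0 MPa, ρ = 7865 kg/m³
  material V: σ_y = 446.1 MPa, ρ = 3108 kg/m³
  material Q: σ_y = 35.20 MPa, ρ = 2531 kg/m³
  material V: M = 6.80×10⁻³
  material F: M = 3.53×10⁻³
  material Q: M = 2.34×10⁻³
Material V ranks first.

material V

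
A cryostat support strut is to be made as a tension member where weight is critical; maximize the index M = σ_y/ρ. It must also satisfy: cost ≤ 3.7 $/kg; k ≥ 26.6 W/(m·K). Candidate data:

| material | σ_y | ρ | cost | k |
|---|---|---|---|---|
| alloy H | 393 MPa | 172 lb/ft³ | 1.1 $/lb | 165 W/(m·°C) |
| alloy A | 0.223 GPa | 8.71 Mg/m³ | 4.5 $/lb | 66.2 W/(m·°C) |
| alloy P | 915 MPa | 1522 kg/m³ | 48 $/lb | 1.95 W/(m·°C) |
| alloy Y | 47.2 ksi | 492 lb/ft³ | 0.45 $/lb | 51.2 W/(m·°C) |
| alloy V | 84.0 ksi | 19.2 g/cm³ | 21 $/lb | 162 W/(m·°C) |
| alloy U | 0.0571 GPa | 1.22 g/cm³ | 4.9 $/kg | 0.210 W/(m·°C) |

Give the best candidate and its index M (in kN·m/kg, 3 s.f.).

Screen on constraints: cost ≤ 3.7 $/kg; k ≥ 26.6 W/(m·K). Survivors: alloy H, alloy Y.
Putting every candidate on a common basis:
  alloy H: σ_y = 393.0 MPa, ρ = 2755 kg/m³
  alloy Y: σ_y = 325.4 MPa, ρ = 7881 kg/m³
  alloy H: M = 143 kN·m/kg
  alloy Y: M = 41.3 kN·m/kg
Highest index: alloy H.

alloy H, M = 143 kN·m/kg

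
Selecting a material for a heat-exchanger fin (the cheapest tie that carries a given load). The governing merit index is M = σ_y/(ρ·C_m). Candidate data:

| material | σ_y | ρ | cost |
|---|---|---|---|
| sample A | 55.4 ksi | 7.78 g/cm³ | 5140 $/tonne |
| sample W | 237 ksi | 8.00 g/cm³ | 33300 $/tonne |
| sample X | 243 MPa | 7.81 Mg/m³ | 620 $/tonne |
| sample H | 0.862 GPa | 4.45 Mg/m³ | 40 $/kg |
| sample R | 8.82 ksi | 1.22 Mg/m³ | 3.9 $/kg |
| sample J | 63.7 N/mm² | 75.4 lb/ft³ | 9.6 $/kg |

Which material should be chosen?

Normalizing units and computing the index:
  sample A: σ_y = 382.0 MPa, ρ = 7780 kg/m³, cost = 5.140 $/kg
  sample W: σ_y = 1634 MPa, ρ = 8000 kg/m³, cost = 33.30 $/kg
  sample X: σ_y = 243.0 MPa, ρ = 7810 kg/m³, cost = 0.6200 $/kg
  sample H: σ_y = 862.0 MPa, ρ = 4450 kg/m³, cost = 40.00 $/kg
  sample R: σ_y = 60.81 MPa, ρ = 1220 kg/m³, cost = 3.900 $/kg
  sample J: σ_y = 63.70 MPa, ρ = 1208 kg/m³, cost = 9.600 $/kg
  sample X: M = 50.2 kN·m per $
  sample R: M = 12.8 kN·m per $
  sample A: M = 9.55 kN·m per $
  sample W: M = 6.13 kN·m per $
  sample J: M = 5.49 kN·m per $
  sample H: M = 4.84 kN·m per $
Sample X ranks first.

sample X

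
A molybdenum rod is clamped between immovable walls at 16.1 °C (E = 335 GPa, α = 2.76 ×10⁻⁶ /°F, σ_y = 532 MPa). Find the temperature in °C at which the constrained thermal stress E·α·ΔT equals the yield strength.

336 °C

α = 2.76×10⁻⁶/°F × 9/5 = 4.97×10⁻⁶/K.
E·α·ΔT = 532.0 MPa ⇒ ΔT = 532.0 / (335.0×10³ × 4.97×10⁻⁶) = 319.7 K.
T = 16.1 + 319.7 = 335.8 °C.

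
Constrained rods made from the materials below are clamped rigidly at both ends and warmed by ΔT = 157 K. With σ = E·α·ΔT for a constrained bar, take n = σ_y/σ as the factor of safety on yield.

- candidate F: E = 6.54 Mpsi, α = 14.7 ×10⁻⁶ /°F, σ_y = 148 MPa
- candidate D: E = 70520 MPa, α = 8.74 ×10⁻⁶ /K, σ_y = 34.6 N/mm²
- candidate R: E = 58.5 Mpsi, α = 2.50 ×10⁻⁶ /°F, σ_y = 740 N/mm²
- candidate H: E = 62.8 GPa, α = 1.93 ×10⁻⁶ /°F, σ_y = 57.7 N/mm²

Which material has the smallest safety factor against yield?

candidate D

In consistent units (E in GPa, α in ×10⁻⁶/K, σ_y in MPa):
  candidate F: E = 45.09, α = 26.5, σ_y = 148.0 → σ = 187 MPa, n = 0.790
  candidate D: E = 70.52, α = 8.74, σ_y = 34.60 → σ = 96.8 MPa, n = 0.358
  candidate R: E = 403.3, α = 4.50, σ_y = 740.0 → σ = 285 MPa, n = 2.60
  candidate H: E = 62.80, α = 3.47, σ_y = 57.70 → σ = 34.3 MPa, n = 1.68
The minimum is candidate D at n = 0.358.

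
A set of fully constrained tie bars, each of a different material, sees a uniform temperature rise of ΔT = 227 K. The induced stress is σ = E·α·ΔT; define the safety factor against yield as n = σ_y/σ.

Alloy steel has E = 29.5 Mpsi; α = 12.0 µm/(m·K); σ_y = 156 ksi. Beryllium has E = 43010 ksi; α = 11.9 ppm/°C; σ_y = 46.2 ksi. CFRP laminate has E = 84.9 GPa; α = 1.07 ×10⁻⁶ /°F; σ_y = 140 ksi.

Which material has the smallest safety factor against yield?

Per material, after unit conversion:
  alloy steel: E = 203.4, α = 12.0, σ_y = 1076 → σ = 554 MPa, n = 1.94
  beryllium: E = 296.5, α = 11.9, σ_y = 318.5 → σ = 801 MPa, n = 0.398
  CFRP laminate: E = 84.90, α = 1.93, σ_y = 965.3 → σ = 37.1 MPa, n = 26.0
Smallest n: beryllium with n = 0.398.

beryllium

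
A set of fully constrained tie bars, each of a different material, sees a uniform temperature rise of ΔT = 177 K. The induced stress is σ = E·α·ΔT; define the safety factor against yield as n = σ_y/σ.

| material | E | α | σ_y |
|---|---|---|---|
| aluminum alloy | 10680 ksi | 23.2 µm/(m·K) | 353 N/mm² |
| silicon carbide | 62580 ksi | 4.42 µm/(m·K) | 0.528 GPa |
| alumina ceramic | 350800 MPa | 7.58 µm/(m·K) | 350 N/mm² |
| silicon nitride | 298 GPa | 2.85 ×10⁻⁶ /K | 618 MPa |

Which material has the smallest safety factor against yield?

Per material, after unit conversion:
  aluminum alloy: E = 73.64, α = 23.2, σ_y = 353.0 → σ = 302 MPa, n = 1.17
  silicon carbide: E = 431.5, α = 4.42, σ_y = 528.0 → σ = 338 MPa, n = 1.56
  alumina ceramic: E = 350.8, α = 7.58, σ_y = 350.0 → σ = 471 MPa, n = 0.744
  silicon nitride: E = 298.0, α = 2.85, σ_y = 618.0 → σ = 150 MPa, n = 4.11
Alumina ceramic has the lowest safety factor, n = 0.744.

alumina ceramic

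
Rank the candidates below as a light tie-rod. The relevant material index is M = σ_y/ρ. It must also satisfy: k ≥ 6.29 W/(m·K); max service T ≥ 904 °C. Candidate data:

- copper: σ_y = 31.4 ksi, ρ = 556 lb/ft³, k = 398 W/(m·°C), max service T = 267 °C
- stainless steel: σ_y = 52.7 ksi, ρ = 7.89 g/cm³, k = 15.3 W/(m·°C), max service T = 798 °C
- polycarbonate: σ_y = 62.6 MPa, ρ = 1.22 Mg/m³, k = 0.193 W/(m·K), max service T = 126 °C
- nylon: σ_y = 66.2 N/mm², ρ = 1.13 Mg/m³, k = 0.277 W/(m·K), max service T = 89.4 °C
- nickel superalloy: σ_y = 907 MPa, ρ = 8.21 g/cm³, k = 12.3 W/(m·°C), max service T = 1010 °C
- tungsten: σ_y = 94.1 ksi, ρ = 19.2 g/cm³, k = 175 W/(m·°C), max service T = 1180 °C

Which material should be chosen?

nickel superalloy

Screen on constraints: k ≥ 6.29 W/(m·K); max service T ≥ 904 °C. Survivors: nickel superalloy, tungsten.
Convert each candidate to consistent units, then evaluate M:
  nickel superalloy: σ_y = 907.0 MPa, ρ = 8210 kg/m³
  tungsten: σ_y = 648.8 MPa, ρ = 19200 kg/m³
  nickel superalloy: M = 110 kN·m/kg
  tungsten: M = 33.8 kN·m/kg
Nickel superalloy ranks first.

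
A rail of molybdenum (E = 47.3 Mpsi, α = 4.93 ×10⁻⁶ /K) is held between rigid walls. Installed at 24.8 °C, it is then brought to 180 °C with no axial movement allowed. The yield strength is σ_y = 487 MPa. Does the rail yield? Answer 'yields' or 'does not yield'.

does not yield

E = 47.3 Mpsi = 326.1 GPa.
ΔT = 155.2 K. Constrained thermal stress σ = E·α·ΔT = 326.1×10³ MPa × 4.93×10⁻⁶ × 155.2 = 250 MPa (compressive).
Compare to σ_y = 487 MPa: σ < σ_y, so it does not yield.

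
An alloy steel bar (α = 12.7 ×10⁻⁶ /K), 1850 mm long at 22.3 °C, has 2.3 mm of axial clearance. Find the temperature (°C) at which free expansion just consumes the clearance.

α·L₀·ΔT = 2.3 mm ⇒ ΔT = 2.3 / (12.7×10⁻⁶ × 1850.0) = 97.89 K.
T = 22.3 + 97.89 = 120.2 °C.

120 °C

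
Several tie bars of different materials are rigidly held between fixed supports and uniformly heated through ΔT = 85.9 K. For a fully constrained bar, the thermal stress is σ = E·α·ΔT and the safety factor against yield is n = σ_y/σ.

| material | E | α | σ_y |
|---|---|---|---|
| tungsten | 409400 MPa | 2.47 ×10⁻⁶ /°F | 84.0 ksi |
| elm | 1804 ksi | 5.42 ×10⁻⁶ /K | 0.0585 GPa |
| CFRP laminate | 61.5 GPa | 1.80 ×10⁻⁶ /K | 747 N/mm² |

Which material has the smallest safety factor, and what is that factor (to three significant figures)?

tungsten, n = 3.70

Per material, after unit conversion:
  tungsten: E = 409.4, α = 4.45, σ_y = 579.2 → σ = 156 MPa, n = 3.70
  elm: E = 12.44, α = 5.42, σ_y = 58.50 → σ = 5.79 MPa, n = 10.1
  CFRP laminate: E = 61.50, α = 1.80, σ_y = 747.0 → σ = 9.51 MPa, n = 78.6
Tungsten has the lowest safety factor, n = 3.70.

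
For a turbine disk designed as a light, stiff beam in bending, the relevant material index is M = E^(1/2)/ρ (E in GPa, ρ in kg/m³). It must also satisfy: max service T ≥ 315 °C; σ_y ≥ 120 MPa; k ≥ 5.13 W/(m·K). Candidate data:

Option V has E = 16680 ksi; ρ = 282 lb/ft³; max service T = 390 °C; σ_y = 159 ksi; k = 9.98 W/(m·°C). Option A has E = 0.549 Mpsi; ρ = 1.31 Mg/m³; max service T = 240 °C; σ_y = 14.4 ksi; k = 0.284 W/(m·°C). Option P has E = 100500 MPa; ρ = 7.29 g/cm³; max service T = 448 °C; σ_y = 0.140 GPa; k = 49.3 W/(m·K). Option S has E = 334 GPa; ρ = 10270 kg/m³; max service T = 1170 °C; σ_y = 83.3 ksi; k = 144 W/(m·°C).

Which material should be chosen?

Screen on constraints: max service T ≥ 315 °C; σ_y ≥ 120 MPa; k ≥ 5.13 W/(m·K). Survivors: option V, option P, option S.
Convert each candidate to consistent units, then evaluate M:
  option V: E = 115.0 GPa, ρ = 4517 kg/m³
  option P: E = 100.5 GPa, ρ = 7290 kg/m³
  option S: E = 334.0 GPa, ρ = 10270 kg/m³
  option V: M = 2.37×10⁻³
  option S: M = 1.78×10⁻³
  option P: M = 1.38×10⁻³
Highest index: option V.

option V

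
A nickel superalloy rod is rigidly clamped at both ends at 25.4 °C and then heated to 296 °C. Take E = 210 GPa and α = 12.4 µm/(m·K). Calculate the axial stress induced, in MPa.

ΔT = 270.6 K. Constrained thermal stress σ = E·α·ΔT = 210.0×10³ MPa × 12.4×10⁻⁶ × 270.6 = 705 MPa (compressive).

705 MPa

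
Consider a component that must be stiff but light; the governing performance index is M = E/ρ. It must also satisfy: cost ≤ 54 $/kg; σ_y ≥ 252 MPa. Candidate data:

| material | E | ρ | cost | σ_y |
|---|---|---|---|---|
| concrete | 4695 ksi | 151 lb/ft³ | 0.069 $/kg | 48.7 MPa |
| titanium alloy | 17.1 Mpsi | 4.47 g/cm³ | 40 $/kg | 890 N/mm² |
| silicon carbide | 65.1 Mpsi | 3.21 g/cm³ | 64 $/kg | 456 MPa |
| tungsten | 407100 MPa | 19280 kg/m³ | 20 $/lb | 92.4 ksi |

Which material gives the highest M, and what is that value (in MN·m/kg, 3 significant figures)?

titanium alloy, M = 26.4 MN·m/kg

Screen on constraints: cost ≤ 54 $/kg; σ_y ≥ 252 MPa. Survivors: titanium alloy, tungsten.
Convert each candidate to consistent units, then evaluate M:
  titanium alloy: E = 117.9 GPa, ρ = 4470 kg/m³
  tungsten: E = 407.1 GPa, ρ = 19280 kg/m³
  titanium alloy: M = 26.4 MN·m/kg
  tungsten: M = 21.1 MN·m/kg
Titanium alloy has the largest M.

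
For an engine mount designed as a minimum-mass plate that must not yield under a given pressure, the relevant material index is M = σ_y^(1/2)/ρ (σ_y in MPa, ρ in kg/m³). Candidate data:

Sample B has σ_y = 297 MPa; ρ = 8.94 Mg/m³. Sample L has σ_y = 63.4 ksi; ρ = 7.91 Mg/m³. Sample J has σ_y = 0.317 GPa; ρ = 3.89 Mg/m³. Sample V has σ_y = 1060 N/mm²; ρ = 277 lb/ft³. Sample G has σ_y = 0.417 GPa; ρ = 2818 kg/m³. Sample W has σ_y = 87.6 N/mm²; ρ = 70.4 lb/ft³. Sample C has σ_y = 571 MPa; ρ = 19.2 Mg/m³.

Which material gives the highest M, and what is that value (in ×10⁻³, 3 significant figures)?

Putting every candidate on a common basis:
  sample B: σ_y = 297.0 MPa, ρ = 8940 kg/m³
  sample L: σ_y = 437.1 MPa, ρ = 7910 kg/m³
  sample J: σ_y = 317.0 MPa, ρ = 3890 kg/m³
  sample V: σ_y = 1060 MPa, ρ = 4437 kg/m³
  sample G: σ_y = 417.0 MPa, ρ = 2818 kg/m³
  sample W: σ_y = 87.60 MPa, ρ = 1128 kg/m³
  sample C: σ_y = 571.0 MPa, ρ = 19200 kg/m³
  sample W: M = 8.30×10⁻³
  sample V: M = 7.34×10⁻³
  sample G: M = 7.25×10⁻³
  sample J: M = 4.58×10⁻³
  sample L: M = 2.64×10⁻³
  sample B: M = 1.93×10⁻³
  sample C: M = 1.24×10⁻³
The maximum is for sample W.

sample W, M = 8.30×10⁻³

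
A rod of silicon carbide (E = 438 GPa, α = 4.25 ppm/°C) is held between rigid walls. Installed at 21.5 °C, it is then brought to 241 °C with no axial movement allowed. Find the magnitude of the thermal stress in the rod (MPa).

409 MPa

ΔT = 219.5 K. Constrained thermal stress σ = E·α·ΔT = 438.0×10³ MPa × 4.25×10⁻⁶ × 219.5 = 409 MPa (compressive).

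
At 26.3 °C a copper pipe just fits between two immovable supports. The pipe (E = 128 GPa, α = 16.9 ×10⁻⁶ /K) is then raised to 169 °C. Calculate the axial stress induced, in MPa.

ΔT = 142.7 K. Constrained thermal stress σ = E·α·ΔT = 128.0×10³ MPa × 16.9×10⁻⁶ × 142.7 = 309 MPa (compressive).

309 MPa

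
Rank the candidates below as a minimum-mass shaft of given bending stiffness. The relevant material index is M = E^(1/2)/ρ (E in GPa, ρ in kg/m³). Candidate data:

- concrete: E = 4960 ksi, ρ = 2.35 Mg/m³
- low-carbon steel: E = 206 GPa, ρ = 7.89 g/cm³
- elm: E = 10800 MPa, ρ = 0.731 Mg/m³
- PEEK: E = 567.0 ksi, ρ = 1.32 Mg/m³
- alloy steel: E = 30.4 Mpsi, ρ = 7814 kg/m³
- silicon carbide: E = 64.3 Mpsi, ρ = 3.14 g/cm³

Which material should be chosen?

silicon carbide

Convert each candidate to consistent units, then evaluate M:
  concrete: E = 34.20 GPa, ρ = 2350 kg/m³
  low-carbon steel: E = 206.0 GPa, ρ = 7890 kg/m³
  elm: E = 10.80 GPa, ρ = 731.0 kg/m³
  PEEK: E = 3.909 GPa, ρ = 1320 kg/m³
  alloy steel: E = 209.6 GPa, ρ = 7814 kg/m³
  silicon carbide: E = 443.3 GPa, ρ = 3140 kg/m³
  silicon carbide: M = 6.71×10⁻³
  elm: M = 4.50×10⁻³
  concrete: M = 2.49×10⁻³
  alloy steel: M = 1.85×10⁻³
  low-carbon steel: M = 1.82×10⁻³
  PEEK: M = 1.50×10⁻³
Silicon carbide ranks first.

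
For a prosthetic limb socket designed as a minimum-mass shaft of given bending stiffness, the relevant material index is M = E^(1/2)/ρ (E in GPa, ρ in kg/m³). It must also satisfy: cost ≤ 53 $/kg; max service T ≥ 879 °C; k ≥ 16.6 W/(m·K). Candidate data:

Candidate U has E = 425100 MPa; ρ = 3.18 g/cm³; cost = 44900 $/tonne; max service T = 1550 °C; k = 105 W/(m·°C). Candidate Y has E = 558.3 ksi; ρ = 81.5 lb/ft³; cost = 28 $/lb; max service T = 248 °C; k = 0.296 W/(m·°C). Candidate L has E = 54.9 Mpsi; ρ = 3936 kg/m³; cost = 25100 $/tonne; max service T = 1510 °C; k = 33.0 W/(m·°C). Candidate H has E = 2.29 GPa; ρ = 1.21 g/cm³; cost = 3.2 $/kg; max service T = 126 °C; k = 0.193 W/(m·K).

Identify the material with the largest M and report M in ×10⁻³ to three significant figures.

Screen on constraints: cost ≤ 53 $/kg; max service T ≥ 879 °C; k ≥ 16.6 W/(m·K). Survivors: candidate U, candidate L.
In SI units:
  candidate U: E = 425.1 GPa, ρ = 3180 kg/m³
  candidate L: E = 378.5 GPa, ρ = 3936 kg/m³
  candidate U: M = 6.48×10⁻³
  candidate L: M = 4.94×10⁻³
Highest index: candidate U.

candidate U, M = 6.48×10⁻³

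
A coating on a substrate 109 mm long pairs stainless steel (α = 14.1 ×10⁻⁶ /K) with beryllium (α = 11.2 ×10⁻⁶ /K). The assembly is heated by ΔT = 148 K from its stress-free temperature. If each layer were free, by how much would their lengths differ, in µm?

Δα = |14.1 − 11.2|×10⁻⁶/K = 2.90×10⁻⁶/K.
ΔL_mismatch = Δα·L·ΔT = 2.90×10⁻⁶ × 109.0 mm × 148.0 K = 46.8 µm.

46.8 µm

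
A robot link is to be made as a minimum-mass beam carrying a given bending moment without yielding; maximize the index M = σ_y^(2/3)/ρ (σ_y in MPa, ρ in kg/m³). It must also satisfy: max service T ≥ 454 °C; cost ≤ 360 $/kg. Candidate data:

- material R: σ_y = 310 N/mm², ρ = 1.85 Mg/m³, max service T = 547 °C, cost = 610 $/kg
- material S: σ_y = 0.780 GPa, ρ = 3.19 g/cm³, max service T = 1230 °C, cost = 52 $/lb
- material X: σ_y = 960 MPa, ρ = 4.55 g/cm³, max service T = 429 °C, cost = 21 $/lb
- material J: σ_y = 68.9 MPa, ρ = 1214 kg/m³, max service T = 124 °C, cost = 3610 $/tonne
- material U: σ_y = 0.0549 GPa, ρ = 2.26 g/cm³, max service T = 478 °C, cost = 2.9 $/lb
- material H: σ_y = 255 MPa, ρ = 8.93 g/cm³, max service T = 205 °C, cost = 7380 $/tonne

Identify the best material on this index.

Screen on constraints: max service T ≥ 454 °C; cost ≤ 360 $/kg. Survivors: material S, material U.
After converting to SI:
  material S: σ_y = 780.0 MPa, ρ = 3190 kg/m³
  material U: σ_y = 54.90 MPa, ρ = 2260 kg/m³
  material S: M = 26.6×10⁻³
  material U: M = 6.39×10⁻³
Material S has the largest M.

material S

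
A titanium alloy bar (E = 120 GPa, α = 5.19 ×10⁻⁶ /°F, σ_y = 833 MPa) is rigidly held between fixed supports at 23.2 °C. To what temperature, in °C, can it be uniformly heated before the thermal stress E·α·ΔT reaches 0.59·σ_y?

462 °C

α = 5.19×10⁻⁶/°F × 9/5 = 9.34×10⁻⁶/K.
E·α·ΔT = 491.5 MPa ⇒ ΔT = 491.5 / (120.0×10³ × 9.34×10⁻⁶) = 438.4 K.
T = 23.2 + 438.4 = 461.6 °C.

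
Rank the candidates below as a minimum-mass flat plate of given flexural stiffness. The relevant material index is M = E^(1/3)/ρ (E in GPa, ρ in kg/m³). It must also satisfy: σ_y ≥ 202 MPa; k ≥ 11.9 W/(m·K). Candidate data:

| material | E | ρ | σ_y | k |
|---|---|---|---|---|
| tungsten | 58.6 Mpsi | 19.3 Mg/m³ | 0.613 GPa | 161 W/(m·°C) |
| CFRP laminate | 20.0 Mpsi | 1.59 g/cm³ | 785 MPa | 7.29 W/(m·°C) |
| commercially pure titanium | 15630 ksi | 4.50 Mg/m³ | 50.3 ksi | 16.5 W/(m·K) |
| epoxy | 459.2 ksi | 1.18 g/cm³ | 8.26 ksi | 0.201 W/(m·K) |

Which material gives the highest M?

commercially pure titanium

Screen on constraints: σ_y ≥ 202 MPa; k ≥ 11.9 W/(m·K). Survivors: tungsten, commercially pure titanium.
Convert each candidate to consistent units, then evaluate M:
  tungsten: E = 404.0 GPa, ρ = 19300 kg/m³
  commercially pure titanium: E = 107.8 GPa, ρ = 4500 kg/m³
  commercially pure titanium: M = 1.06×10⁻³
  tungsten: M = 0.383×10⁻³
Commercially pure titanium has the largest M.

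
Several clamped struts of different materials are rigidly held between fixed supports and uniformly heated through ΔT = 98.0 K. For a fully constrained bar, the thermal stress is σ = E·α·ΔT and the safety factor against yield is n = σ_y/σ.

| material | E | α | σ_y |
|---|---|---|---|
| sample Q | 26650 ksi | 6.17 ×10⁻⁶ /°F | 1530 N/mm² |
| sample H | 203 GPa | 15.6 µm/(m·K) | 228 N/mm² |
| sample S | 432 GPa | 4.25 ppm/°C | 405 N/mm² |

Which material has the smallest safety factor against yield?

sample H

In consistent units (E in GPa, α in ×10⁻⁶/K, σ_y in MPa):
  sample Q: E = 183.7, α = 11.1, σ_y = 1530 → σ = 200 MPa, n = 7.65
  sample H: E = 203.0, α = 15.6, σ_y = 228.0 → σ = 310 MPa, n = 0.735
  sample S: E = 432.0, α = 4.25, σ_y = 405.0 → σ = 180 MPa, n = 2.25
Sample H has the lowest safety factor, n = 0.735.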